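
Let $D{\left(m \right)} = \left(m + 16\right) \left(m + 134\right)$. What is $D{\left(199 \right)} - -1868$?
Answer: $73463$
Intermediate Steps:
$D{\left(m \right)} = \left(16 + m\right) \left(134 + m\right)$
$D{\left(199 \right)} - -1868 = \left(2144 + 199^{2} + 150 \cdot 199\right) - -1868 = \left(2144 + 39601 + 29850\right) + 1868 = 71595 + 1868 = 73463$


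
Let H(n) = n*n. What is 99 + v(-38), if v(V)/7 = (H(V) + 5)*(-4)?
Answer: -40473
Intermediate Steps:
H(n) = n²
v(V) = -140 - 28*V² (v(V) = 7*((V² + 5)*(-4)) = 7*((5 + V²)*(-4)) = 7*(-20 - 4*V²) = -140 - 28*V²)
99 + v(-38) = 99 + (-140 - 28*(-38)²) = 99 + (-140 - 28*1444) = 99 + (-140 - 40432) = 99 - 40572 = -40473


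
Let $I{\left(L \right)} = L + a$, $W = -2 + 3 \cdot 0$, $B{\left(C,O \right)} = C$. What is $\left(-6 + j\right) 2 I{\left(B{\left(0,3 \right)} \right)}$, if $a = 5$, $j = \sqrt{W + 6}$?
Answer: $-40$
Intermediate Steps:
$W = -2$ ($W = -2 + 0 = -2$)
$j = 2$ ($j = \sqrt{-2 + 6} = \sqrt{4} = 2$)
$I{\left(L \right)} = 5 + L$ ($I{\left(L \right)} = L + 5 = 5 + L$)
$\left(-6 + j\right) 2 I{\left(B{\left(0,3 \right)} \right)} = \left(-6 + 2\right) 2 \left(5 + 0\right) = \left(-4\right) 2 \cdot 5 = \left(-8\right) 5 = -40$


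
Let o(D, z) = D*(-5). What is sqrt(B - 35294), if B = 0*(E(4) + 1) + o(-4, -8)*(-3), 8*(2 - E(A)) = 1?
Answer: I*sqrt(35354) ≈ 188.03*I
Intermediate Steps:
E(A) = 15/8 (E(A) = 2 - 1/8*1 = 2 - 1/8 = 15/8)
o(D, z) = -5*D
B = -60 (B = 0*(15/8 + 1) - 5*(-4)*(-3) = 0*(23/8) + 20*(-3) = 0 - 60 = -60)
sqrt(B - 35294) = sqrt(-60 - 35294) = sqrt(-35354) = I*sqrt(35354)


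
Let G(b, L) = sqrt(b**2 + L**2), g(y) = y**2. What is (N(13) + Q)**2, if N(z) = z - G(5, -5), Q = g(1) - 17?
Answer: 59 + 30*sqrt(2) ≈ 101.43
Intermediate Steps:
G(b, L) = sqrt(L**2 + b**2)
Q = -16 (Q = 1**2 - 17 = 1 - 17 = -16)
N(z) = z - 5*sqrt(2) (N(z) = z - sqrt((-5)**2 + 5**2) = z - sqrt(25 + 25) = z - sqrt(50) = z - 5*sqrt(2))
(N(13) + Q)**2 = ((13 - 5*sqrt(2)) - 16)**2 = (-3 - 5*sqrt(2))**2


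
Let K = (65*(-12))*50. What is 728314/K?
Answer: -364157/19500 ≈ -18.675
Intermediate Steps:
K = -39000 (K = -780*50 = -39000)
728314/K = 728314/(-39000) = 728314*(-1/39000) = -364157/19500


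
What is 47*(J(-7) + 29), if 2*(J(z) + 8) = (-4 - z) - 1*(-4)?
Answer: 2303/2 ≈ 1151.5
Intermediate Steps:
J(z) = -8 - z/2 (J(z) = -8 + ((-4 - z) - 1*(-4))/2 = -8 + ((-4 - z) + 4)/2 = -8 + (-z)/2 = -8 - z/2)
47*(J(-7) + 29) = 47*((-8 - ½*(-7)) + 29) = 47*((-8 + 7/2) + 29) = 47*(-9/2 + 29) = 47*(49/2) = 2303/2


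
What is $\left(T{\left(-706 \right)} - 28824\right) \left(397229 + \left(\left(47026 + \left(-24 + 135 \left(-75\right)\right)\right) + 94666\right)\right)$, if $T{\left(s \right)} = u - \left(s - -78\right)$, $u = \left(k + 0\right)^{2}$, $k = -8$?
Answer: $-14875413904$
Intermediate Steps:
$u = 64$ ($u = \left(-8 + 0\right)^{2} = \left(-8\right)^{2} = 64$)
$T{\left(s \right)} = -14 - s$ ($T{\left(s \right)} = 64 - \left(s - -78\right) = 64 - \left(s + 78\right) = 64 - \left(78 + s\right) = -14 - s$)
$\left(T{\left(-706 \right)} - 28824\right) \left(397229 + \left(\left(47026 + \left(-24 + 135 \left(-75\right)\right)\right) + 94666\right)\right) = \left(\left(-14 - -706\right) - 28824\right) \left(397229 + \left(\left(47026 + \left(-24 + 135 \left(-75\right)\right)\right) + 94666\right)\right) = \left(\left(-14 + 706\right) - 28824\right) \left(397229 + \left(\left(47026 - 10149\right) + 94666\right)\right) = \left(692 - 28824\right) \left(397229 + \left(\left(47026 - 10149\right) + 94666\right)\right) = - 28132 \left(397229 + \left(36877 + 94666\right)\right) = - 28132 \left(397229 + 131543\right) = \left(-28132\right) 528772 = -14875413904$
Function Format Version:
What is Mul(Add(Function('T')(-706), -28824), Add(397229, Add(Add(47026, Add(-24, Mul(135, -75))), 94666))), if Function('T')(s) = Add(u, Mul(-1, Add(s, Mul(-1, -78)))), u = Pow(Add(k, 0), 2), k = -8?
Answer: -14875413904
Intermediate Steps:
u = 64 (u = Pow(Add(-8, 0), 2) = Pow(-8, 2) = 64)
Function('T')(s) = Add(-14, Mul(-1, s)) (Function('T')(s) = Add(64, Mul(-1, Add(s, Mul(-1, -78)))) = Add(64, Mul(-1, Add(s, 78))) = Add(64, Mul(-1, Add(78, s))) = Add(64, Add(-78, Mul(-1, s))) = Add(-14, Mul(-1, s)))
Mul(Add(Function('T')(-706), -28824), Add(397229, Add(Add(47026, Add(-24, Mul(135, -75))), 94666))) = Mul(Add(Add(-14, Mul(-1, -706)), -28824), Add(397229, Add(Add(47026, Add(-24, Mul(135, -75))), 94666))) = Mul(Add(Add(-14, 706), -28824), Add(397229, Add(Add(47026, Add(-24, -10125)), 94666))) = Mul(Add(692, -28824), Add(397229, Add(Add(47026, -10149), 94666))) = Mul(-28132, Add(397229, Add(36877, 94666))) = Mul(-28132, Add(397229, 131543)) = Mul(-28132, 528772) = -14875413904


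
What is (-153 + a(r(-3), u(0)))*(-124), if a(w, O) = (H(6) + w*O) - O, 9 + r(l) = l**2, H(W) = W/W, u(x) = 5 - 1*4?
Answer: 18972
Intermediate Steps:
u(x) = 1 (u(x) = 5 - 4 = 1)
H(W) = 1
r(l) = -9 + l**2
a(w, O) = 1 - O + O*w (a(w, O) = (1 + w*O) - O = (1 + O*w) - O = 1 - O + O*w)
(-153 + a(r(-3), u(0)))*(-124) = (-153 + (1 - 1*1 + 1*(-9 + (-3)**2)))*(-124) = (-153 + (1 - 1 + 1*(-9 + 9)))*(-124) = (-153 + (1 - 1 + 1*0))*(-124) = (-153 + (1 - 1 + 0))*(-124) = (-153 + 0)*(-124) = -153*(-124) = 18972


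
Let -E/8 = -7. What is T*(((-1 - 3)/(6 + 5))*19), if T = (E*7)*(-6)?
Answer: 178752/11 ≈ 16250.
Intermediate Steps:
E = 56 (E = -8*(-7) = 56)
T = -2352 (T = (56*7)*(-6) = 392*(-6) = -2352)
T*(((-1 - 3)/(6 + 5))*19) = -2352*(-1 - 3)/(6 + 5)*19 = -2352*-4/11*19 = -2352*(1/11)*(-4)*19 = -(-9408)*19/11 = -2352*(-76/11) = 178752/11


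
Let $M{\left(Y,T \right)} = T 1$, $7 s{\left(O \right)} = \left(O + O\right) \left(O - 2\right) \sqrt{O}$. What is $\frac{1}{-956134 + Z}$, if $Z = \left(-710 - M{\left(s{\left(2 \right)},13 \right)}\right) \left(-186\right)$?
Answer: $- \frac{1}{821656} \approx -1.2171 \cdot 10^{-6}$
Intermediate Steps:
$s{\left(O \right)} = \frac{2 O^{\frac{3}{2}} \left(-2 + O\right)}{7}$ ($s{\left(O \right)} = \frac{\left(O + O\right) \left(O - 2\right) \sqrt{O}}{7} = \frac{2 O \left(-2 + O\right) \sqrt{O}}{7} = \frac{2 O^{\frac{3}{2}} \left(-2 + O\right)}{7}$)
$M{\left(Y,T \right)} = T$
$Z = 134478$ ($Z = \left(-710 - 13\right) \left(-186\right) = \left(-723\right) \left(-186\right) = 134478$)
$\frac{1}{-956134 + Z} = \frac{1}{-956134 + 134478} = \frac{1}{-821656} = - \frac{1}{821656}$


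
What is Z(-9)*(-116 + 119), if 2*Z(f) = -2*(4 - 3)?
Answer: -3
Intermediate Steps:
Z(f) = -1 (Z(f) = (-2*(4 - 3))/2 = (-2*1)/2 = (1/2)*(-2) = -1)
Z(-9)*(-116 + 119) = -(-116 + 119) = -1*3 = -3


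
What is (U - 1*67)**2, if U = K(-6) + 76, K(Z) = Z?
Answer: 9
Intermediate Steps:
U = 70 (U = -6 + 76 = 70)
(U - 1*67)**2 = (70 - 1*67)**2 = (70 - 67)**2 = 3**2 = 9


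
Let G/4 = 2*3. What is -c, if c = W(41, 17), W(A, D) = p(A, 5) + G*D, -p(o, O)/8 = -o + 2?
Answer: -720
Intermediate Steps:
p(o, O) = -16 + 8*o (p(o, O) = -8*(-o + 2) = -8*(2 - o) = -16 + 8*o)
G = 24 (G = 4*(2*3) = 4*6 = 24)
W(A, D) = -16 + 8*A + 24*D (W(A, D) = (-16 + 8*A) + 24*D = -16 + 8*A + 24*D)
c = 720 (c = -16 + 8*41 + 24*17 = -16 + 328 + 408 = 720)
-c = -1*720 = -720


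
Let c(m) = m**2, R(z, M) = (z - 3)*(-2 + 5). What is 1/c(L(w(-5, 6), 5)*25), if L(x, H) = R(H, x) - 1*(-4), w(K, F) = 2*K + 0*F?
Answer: 1/62500 ≈ 1.6000e-5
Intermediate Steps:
R(z, M) = -9 + 3*z (R(z, M) = (-3 + z)*3 = -9 + 3*z)
w(K, F) = 2*K (w(K, F) = 2*K + 0 = 2*K)
L(x, H) = -5 + 3*H (L(x, H) = (-9 + 3*H) - 1*(-4) = (-9 + 3*H) + 4 = -5 + 3*H)
1/c(L(w(-5, 6), 5)*25) = 1/(((-5 + 3*5)*25)**2) = 1/(((-5 + 15)*25)**2) = 1/((10*25)**2) = 1/(250**2) = 1/62500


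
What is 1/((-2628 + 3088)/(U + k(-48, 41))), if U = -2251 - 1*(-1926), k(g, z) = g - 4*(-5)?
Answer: -353/460 ≈ -0.76739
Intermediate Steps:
k(g, z) = 20 + g (k(g, z) = g + 20 = 20 + g)
U = -325 (U = -2251 + 1926 = -325)
1/((-2628 + 3088)/(U + k(-48, 41))) = 1/((-2628 + 3088)/(-325 + (20 - 48))) = 1/(460/(-325 - 28)) = 1/(460/(-353)) = 1/(460*(-1/353)) = 1/(-460/353) = -353/460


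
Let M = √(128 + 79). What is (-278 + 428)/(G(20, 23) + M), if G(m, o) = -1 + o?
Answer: 3300/277 - 450*√23/277 ≈ 4.1223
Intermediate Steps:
M = 3*√23 (M = √207 = 3*√23 ≈ 14.387)
(-278 + 428)/(G(20, 23) + M) = (-278 + 428)/((-1 + 23) + 3*√23) = 150/(22 + 3*√23)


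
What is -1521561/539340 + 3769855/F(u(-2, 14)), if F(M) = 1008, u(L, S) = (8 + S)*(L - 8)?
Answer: 169308321851/45304560 ≈ 3737.1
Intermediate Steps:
u(L, S) = (-8 + L)*(8 + S) (u(L, S) = (8 + S)*(-8 + L) = (-8 + L)*(8 + S))
-1521561/539340 + 3769855/F(u(-2, 14)) = -1521561/539340 + 3769855/1008 = -1521561*1/539340 + 3769855*(1/1008) = -507187/179780 + 3769855/1008 = 169308321851/45304560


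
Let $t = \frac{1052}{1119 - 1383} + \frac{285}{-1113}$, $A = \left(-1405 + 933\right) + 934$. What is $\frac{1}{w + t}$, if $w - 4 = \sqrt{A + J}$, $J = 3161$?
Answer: $\frac{144442914}{2172186283907} + \frac{599564196 \sqrt{3623}}{2172186283907} \approx 0.01668$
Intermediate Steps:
$A = 462$ ($A = -472 + 934 = 462$)
$w = 4 + \sqrt{3623}$ ($w = 4 + \sqrt{462 + 3161} = 4 + \sqrt{3623} \approx 64.191$)
$t = - \frac{103843}{24486}$ ($t = \frac{1052}{1119 - 1383} + 285 \left(- \frac{1}{1113}\right) = \frac{1052}{-264} - \frac{95}{371} = 1052 \left(- \frac{1}{264}\right) - \frac{95}{371} = - \frac{263}{66} - \frac{95}{371} = - \frac{103843}{24486} \approx -4.2409$)
$\frac{1}{w + t} = \frac{1}{\left(4 + \sqrt{3623}\right) - \frac{103843}{24486}} = \frac{1}{- \frac{5899}{24486} + \sqrt{3623}}$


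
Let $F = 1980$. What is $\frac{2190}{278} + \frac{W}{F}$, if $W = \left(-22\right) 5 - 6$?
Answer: $\frac{537994}{68805} \approx 7.8191$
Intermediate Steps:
$W = -116$ ($W = -110 - 6 = -116$)
$\frac{2190}{278} + \frac{W}{F} = \frac{2190}{278} - \frac{116}{1980} = 2190 \cdot \frac{1}{278} - \frac{29}{495} = \frac{1095}{139} - \frac{29}{495} = \frac{537994}{68805}$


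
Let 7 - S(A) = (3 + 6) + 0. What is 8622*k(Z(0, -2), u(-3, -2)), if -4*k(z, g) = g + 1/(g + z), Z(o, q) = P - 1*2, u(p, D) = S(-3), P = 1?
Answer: 10059/2 ≈ 5029.5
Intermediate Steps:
S(A) = -2 (S(A) = 7 - ((3 + 6) + 0) = 7 - (9 + 0) = 7 - 1*9 = 7 - 9 = -2)
u(p, D) = -2
Z(o, q) = -1 (Z(o, q) = 1 - 1*2 = 1 - 2 = -1)
k(z, g) = -g/4 - 1/(4*(g + z)) (k(z, g) = -(g + 1/(g + z))/4 = -g/4 - 1/(4*(g + z)))
8622*k(Z(0, -2), u(-3, -2)) = 8622*((-1 - 1*(-2)**2 - 1*(-2)*(-1))/(4*(-2 - 1))) = 8622*((1/4)*(-1 - 1*4 - 2)/(-3)) = 8622*((1/4)*(-1/3)*(-1 - 4 - 2)) = 8622*((1/4)*(-1/3)*(-7)) = 8622*(7/12) = 10059/2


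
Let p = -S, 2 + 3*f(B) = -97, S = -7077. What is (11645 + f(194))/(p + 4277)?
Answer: 5806/5677 ≈ 1.0227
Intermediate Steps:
f(B) = -33 (f(B) = -⅔ + (⅓)*(-97) = -⅔ - 97/3 = -33)
p = 7077 (p = -1*(-7077) = 7077)
(11645 + f(194))/(p + 4277) = (11645 - 33)/(7077 + 4277) = 11612/11354 = 11612*(1/11354) = 5806/5677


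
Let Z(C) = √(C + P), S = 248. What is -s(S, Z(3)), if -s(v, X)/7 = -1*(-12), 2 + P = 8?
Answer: 84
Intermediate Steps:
P = 6 (P = -2 + 8 = 6)
Z(C) = √(6 + C) (Z(C) = √(C + 6) = √(6 + C))
s(v, X) = -84 (s(v, X) = -(-7)*(-12) = -7*12 = -84)
-s(S, Z(3)) = -1*(-84) = 84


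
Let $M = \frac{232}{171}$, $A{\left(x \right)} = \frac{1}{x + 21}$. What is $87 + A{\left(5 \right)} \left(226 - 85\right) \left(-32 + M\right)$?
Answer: $- \frac{58673}{741} \approx -79.181$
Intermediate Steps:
$A{\left(x \right)} = \frac{1}{21 + x}$
$M = \frac{232}{171}$ ($M = 232 \cdot \frac{1}{171} = \frac{232}{171} \approx 1.3567$)
$87 + A{\left(5 \right)} \left(226 - 85\right) \left(-32 + M\right) = 87 + \frac{\left(226 - 85\right) \left(-32 + \frac{232}{171}\right)}{21 + 5} = 87 + \frac{141 \left(- \frac{5240}{171}\right)}{26} = 87 + \frac{1}{26} \left(- \frac{246280}{57}\right) = 87 - \frac{123140}{741} = - \frac{58673}{741}$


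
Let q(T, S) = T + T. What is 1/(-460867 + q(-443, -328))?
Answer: -1/461753 ≈ -2.1657e-6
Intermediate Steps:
q(T, S) = 2*T
1/(-460867 + q(-443, -328)) = 1/(-460867 + 2*(-443)) = 1/(-460867 - 886) = 1/(-461753) = -1/461753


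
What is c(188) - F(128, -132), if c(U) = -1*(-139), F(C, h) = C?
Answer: 11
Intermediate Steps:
c(U) = 139
c(188) - F(128, -132) = 139 - 1*128 = 139 - 128 = 11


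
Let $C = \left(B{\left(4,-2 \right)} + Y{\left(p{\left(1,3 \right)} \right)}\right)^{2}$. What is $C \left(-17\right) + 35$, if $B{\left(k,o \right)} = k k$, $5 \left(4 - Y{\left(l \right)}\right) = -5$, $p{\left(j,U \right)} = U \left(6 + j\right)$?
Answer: $-7462$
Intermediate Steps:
$Y{\left(l \right)} = 5$ ($Y{\left(l \right)} = 4 - -1 = 4 + 1 = 5$)
$B{\left(k,o \right)} = k^{2}$
$C = 441$ ($C = \left(4^{2} + 5\right)^{2} = \left(16 + 5\right)^{2} = 21^{2} = 441$)
$C \left(-17\right) + 35 = 441 \left(-17\right) + 35 = -7497 + 35 = -7462$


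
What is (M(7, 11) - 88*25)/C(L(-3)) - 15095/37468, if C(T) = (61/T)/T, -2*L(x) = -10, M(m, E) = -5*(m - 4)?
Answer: -2075711295/2285548 ≈ -908.19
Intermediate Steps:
M(m, E) = 20 - 5*m (M(m, E) = -5*(-4 + m) = 20 - 5*m)
L(x) = 5 (L(x) = -1/2*(-10) = 5)
C(T) = 61/T**2
(M(7, 11) - 88*25)/C(L(-3)) - 15095/37468 = ((20 - 5*7) - 88*25)/((61/5**2)) - 15095/37468 = ((20 - 35) - 2200)/((61*(1/25))) - 15095*1/37468 = (-15 - 2200)/(61/25) - 15095/37468 = -2215*25/61 - 15095/37468 = -55375/61 - 15095/37468 = -2075711295/2285548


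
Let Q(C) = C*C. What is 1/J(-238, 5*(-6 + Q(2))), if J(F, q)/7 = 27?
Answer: 1/189 ≈ 0.0052910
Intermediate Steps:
Q(C) = C²
J(F, q) = 189 (J(F, q) = 7*27 = 189)
1/J(-238, 5*(-6 + Q(2))) = 1/189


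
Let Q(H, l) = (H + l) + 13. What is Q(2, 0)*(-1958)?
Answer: -29370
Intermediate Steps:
Q(H, l) = 13 + H + l
Q(2, 0)*(-1958) = (13 + 2 + 0)*(-1958) = 15*(-1958) = -29370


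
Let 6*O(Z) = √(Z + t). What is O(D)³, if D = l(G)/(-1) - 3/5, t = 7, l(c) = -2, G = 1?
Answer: 7*√210/900 ≈ 0.11271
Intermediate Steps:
D = 7/5 (D = -2/(-1) - 3/5 = -2*(-1) - 3*⅕ = 2 - ⅗ = 7/5 ≈ 1.4000)
O(Z) = √(7 + Z)/6 (O(Z) = √(Z + 7)/6 = √(7 + Z)/6)
O(D)³ = (√(7 + 7/5)/6)³ = (√(42/5)/6)³ = ((√210/5)/6)³ = (√210/30)³ = 7*√210/900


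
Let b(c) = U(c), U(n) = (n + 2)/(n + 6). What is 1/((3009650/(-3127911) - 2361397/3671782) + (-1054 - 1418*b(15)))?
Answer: -80395051151814/177151305093191929 ≈ -0.00045382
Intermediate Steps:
U(n) = (2 + n)/(6 + n)
b(c) = (2 + c)/(6 + c)
1/((3009650/(-3127911) - 2361397/3671782) + (-1054 - 1418*b(15))) = 1/((3009650/(-3127911) - 2361397/3671782) + (-1054 - 1418*(2 + 15)/(6 + 15))) = 1/((3009650*(-1/3127911) - 2361397*1/3671782) + (-1054 - 1418*17/21)) = 1/((-3009650/3127911 - 2361397/3671782) + (-1054 - 1418*17/21)) = 1/(-18437018347967/11485007307402 + (-1054 - 1418*17/21)) = 1/(-18437018347967/11485007307402 + (-1054 - 24106/21)) = 1/(-18437018347967/11485007307402 - 46240/21) = 1/(-177151305093191929/80395051151814) = -80395051151814/177151305093191929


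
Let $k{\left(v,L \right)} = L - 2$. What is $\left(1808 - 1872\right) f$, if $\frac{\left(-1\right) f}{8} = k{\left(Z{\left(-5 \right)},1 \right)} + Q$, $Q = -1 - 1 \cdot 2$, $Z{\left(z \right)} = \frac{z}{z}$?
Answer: $-2048$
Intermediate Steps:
$Z{\left(z \right)} = 1$
$Q = -3$ ($Q = -1 - 2 = -3$)
$k{\left(v,L \right)} = -2 + L$
$f = 32$ ($f = - 8 \left(\left(-2 + 1\right) - 3\right) = - 8 \left(-1 - 3\right) = \left(-8\right) \left(-4\right) = 32$)
$\left(1808 - 1872\right) f = \left(1808 - 1872\right) 32 = \left(-64\right) 32 = -2048$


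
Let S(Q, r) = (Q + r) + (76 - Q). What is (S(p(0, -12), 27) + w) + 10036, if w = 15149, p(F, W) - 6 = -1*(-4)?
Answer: 25288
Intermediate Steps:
p(F, W) = 10 (p(F, W) = 6 - 1*(-4) = 6 + 4 = 10)
S(Q, r) = 76 + r
(S(p(0, -12), 27) + w) + 10036 = ((76 + 27) + 15149) + 10036 = (103 + 15149) + 10036 = 15252 + 10036 = 25288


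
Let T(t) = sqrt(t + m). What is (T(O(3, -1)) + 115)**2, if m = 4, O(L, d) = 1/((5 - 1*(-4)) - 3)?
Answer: 79375/6 + 575*sqrt(6)/3 ≈ 13699.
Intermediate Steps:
O(L, d) = 1/6 (O(L, d) = 1/((5 + 4) - 3) = 1/(9 - 3) = 1/6)
T(t) = sqrt(4 + t) (T(t) = sqrt(t + 4) = sqrt(4 + t))
(T(O(3, -1)) + 115)**2 = (sqrt(4 + 1/6) + 115)**2 = (sqrt(25/6) + 115)**2 = (5*sqrt(6)/6 + 115)**2 = (115 + 5*sqrt(6)/6)**2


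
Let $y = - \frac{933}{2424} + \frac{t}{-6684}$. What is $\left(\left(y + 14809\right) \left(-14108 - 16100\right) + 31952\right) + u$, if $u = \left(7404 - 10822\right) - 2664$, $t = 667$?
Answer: $- \frac{75492915578902}{168771} \approx -4.4731 \cdot 10^{8}$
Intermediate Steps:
$u = -6082$ ($u = -3418 - 2664 = -6082$)
$y = - \frac{654415}{1350168}$ ($y = - \frac{933}{2424} + \frac{667}{-6684} = \left(-933\right) \frac{1}{2424} + 667 \left(- \frac{1}{6684}\right) = - \frac{311}{808} - \frac{667}{6684} = - \frac{654415}{1350168} \approx -0.48469$)
$\left(\left(y + 14809\right) \left(-14108 - 16100\right) + 31952\right) + u = \left(\left(- \frac{654415}{1350168} + 14809\right) \left(-14108 - 16100\right) + 31952\right) - 6082 = \left(\frac{19993983497}{1350168} \left(-30208\right) + 31952\right) - 6082 = \left(- \frac{75497281684672}{168771} + 31952\right) - 6082 = - \frac{75491889113680}{168771} - 6082 = - \frac{75492915578902}{168771}$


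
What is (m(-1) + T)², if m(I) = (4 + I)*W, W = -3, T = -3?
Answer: 144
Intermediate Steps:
m(I) = -12 - 3*I (m(I) = (4 + I)*(-3) = -12 - 3*I)
(m(-1) + T)² = ((-12 - 3*(-1)) - 3)² = ((-12 + 3) - 3)² = (-9 - 3)² = (-12)² = 144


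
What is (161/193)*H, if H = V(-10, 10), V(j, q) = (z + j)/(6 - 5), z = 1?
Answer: -1449/193 ≈ -7.5078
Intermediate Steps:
V(j, q) = 1 + j (V(j, q) = (1 + j)/(6 - 5) = (1 + j)/1 = (1 + j)*1 = 1 + j)
H = -9 (H = 1 - 10 = -9)
(161/193)*H = (161/193)*(-9) = -1449/193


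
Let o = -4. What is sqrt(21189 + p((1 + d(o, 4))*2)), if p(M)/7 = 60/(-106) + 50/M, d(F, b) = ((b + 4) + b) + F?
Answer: sqrt(536070514)/159 ≈ 145.62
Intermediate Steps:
d(F, b) = 4 + F + 2*b (d(F, b) = ((4 + b) + b) + F = (4 + 2*b) + F = 4 + F + 2*b)
p(M) = -210/53 + 350/M (p(M) = 7*(60/(-106) + 50/M) = 7*(60*(-1/106) + 50/M) = 7*(-30/53 + 50/M) = -210/53 + 350/M)
sqrt(21189 + p((1 + d(o, 4))*2)) = sqrt(21189 + (-210/53 + 350/(((1 + (4 - 4 + 2*4))*2)))) = sqrt(21189 + (-210/53 + 350/(((1 + (4 - 4 + 8))*2)))) = sqrt(21189 + (-210/53 + 350/(((1 + 8)*2)))) = sqrt(21189 + (-210/53 + 350/((9*2)))) = sqrt(21189 + (-210/53 + 350/18)) = sqrt(21189 + (-210/53 + 350*(1/18))) = sqrt(21189 + (-210/53 + 175/9)) = sqrt(21189 + 7385/477) = sqrt(10114538/477) = sqrt(536070514)/159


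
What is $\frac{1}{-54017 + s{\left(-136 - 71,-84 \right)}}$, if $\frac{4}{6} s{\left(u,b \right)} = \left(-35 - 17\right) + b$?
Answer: $- \frac{1}{54221} \approx -1.8443 \cdot 10^{-5}$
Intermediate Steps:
$s{\left(u,b \right)} = -78 + \frac{3 b}{2}$ ($s{\left(u,b \right)} = \frac{3 \left(\left(-35 - 17\right) + b\right)}{2} = \frac{3 \left(-52 + b\right)}{2} = -78 + \frac{3 b}{2}$)
$\frac{1}{-54017 + s{\left(-136 - 71,-84 \right)}} = \frac{1}{-54017 + \left(-78 + \frac{3}{2} \left(-84\right)\right)} = \frac{1}{-54017 - 204} = \frac{1}{-54221} = - \frac{1}{54221}$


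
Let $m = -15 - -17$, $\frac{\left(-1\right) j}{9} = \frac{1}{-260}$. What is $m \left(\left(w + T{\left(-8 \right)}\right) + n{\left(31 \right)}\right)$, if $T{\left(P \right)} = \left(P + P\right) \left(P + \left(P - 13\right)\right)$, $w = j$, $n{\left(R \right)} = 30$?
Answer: $\frac{128449}{130} \approx 988.07$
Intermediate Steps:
$j = \frac{9}{260}$ ($j = - \frac{9}{-260} = \left(-9\right) \left(- \frac{1}{260}\right) = \frac{9}{260} \approx 0.034615$)
$w = \frac{9}{260} \approx 0.034615$
$T{\left(P \right)} = 2 P \left(-13 + 2 P\right)$ ($T{\left(P \right)} = 2 P \left(P + \left(P - 13\right)\right) = 2 P \left(P + \left(-13 + P\right)\right) = 2 P \left(-13 + 2 P\right)$)
$m = 2$ ($m = -15 + 17 = 2$)
$m \left(\left(w + T{\left(-8 \right)}\right) + n{\left(31 \right)}\right) = 2 \left(\left(\frac{9}{260} + 2 \left(-8\right) \left(-13 + 2 \left(-8\right)\right)\right) + 30\right) = 2 \left(\left(\frac{9}{260} + 2 \left(-8\right) \left(-13 - 16\right)\right) + 30\right) = 2 \left(\left(\frac{9}{260} + 2 \left(-8\right) \left(-29\right)\right) + 30\right) = 2 \left(\left(\frac{9}{260} + 464\right) + 30\right) = 2 \left(\frac{120649}{260} + 30\right) = 2 \cdot \frac{128449}{260} = \frac{128449}{130}$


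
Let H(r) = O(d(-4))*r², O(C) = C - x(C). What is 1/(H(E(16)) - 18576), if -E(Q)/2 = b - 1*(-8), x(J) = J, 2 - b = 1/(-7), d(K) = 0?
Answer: -1/18576 ≈ -5.3833e-5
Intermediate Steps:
b = 15/7 (b = 2 - 1/(-7) = 2 - 1*(-⅐) = 2 + ⅐ = 15/7 ≈ 2.1429)
O(C) = 0 (O(C) = C - C = 0)
E(Q) = -142/7 (E(Q) = -2*(15/7 - 1*(-8)) = -2*(15/7 + 8) = -2*71/7 = -142/7)
H(r) = 0 (H(r) = 0*r² = 0)
1/(H(E(16)) - 18576) = 1/(0 - 18576) = 1/(-18576) = -1/18576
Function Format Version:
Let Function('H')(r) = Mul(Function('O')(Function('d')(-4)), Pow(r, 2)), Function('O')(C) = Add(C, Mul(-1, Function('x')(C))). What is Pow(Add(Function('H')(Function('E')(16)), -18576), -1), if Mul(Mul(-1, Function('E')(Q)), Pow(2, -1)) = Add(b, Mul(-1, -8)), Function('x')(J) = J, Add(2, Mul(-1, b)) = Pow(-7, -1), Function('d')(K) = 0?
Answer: Rational(-1, 18576) ≈ -5.3833e-5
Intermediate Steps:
b = Rational(15, 7) (b = Add(2, Mul(-1, Pow(-7, -1))) = Add(2, Mul(-1, Rational(-1, 7))) = Add(2, Rational(1, 7)) = Rational(15, 7) ≈ 2.1429)
Function('O')(C) = 0 (Function('O')(C) = Add(C, Mul(-1, C)) = 0)
Function('E')(Q) = Rational(-142, 7) (Function('E')(Q) = Mul(-2, Add(Rational(15, 7), Mul(-1, -8))) = Mul(-2, Add(Rational(15, 7), 8)) = Mul(-2, Rational(71, 7)) = Rational(-142, 7))
Function('H')(r) = 0 (Function('H')(r) = Mul(0, Pow(r, 2)) = 0)
Pow(Add(Function('H')(Function('E')(16)), -18576), -1) = Pow(Add(0, -18576), -1) = Pow(-18576, -1) = Rational(-1, 18576)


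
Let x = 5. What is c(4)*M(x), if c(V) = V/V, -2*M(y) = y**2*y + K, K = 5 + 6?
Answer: -68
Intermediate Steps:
K = 11
M(y) = -11/2 - y**3/2 (M(y) = -(y**2*y + 11)/2 = -(y**3 + 11)/2 = -(11 + y**3)/2 = -11/2 - y**3/2)
c(V) = 1
c(4)*M(x) = 1*(-11/2 - 1/2*5**3) = 1*(-11/2 - 1/2*125) = 1*(-11/2 - 125/2) = 1*(-68) = -68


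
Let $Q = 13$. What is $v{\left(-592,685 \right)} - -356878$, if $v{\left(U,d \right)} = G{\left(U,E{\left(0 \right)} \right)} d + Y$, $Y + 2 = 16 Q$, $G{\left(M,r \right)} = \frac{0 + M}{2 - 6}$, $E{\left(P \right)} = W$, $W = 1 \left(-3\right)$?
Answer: $458464$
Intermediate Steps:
$W = -3$
$E{\left(P \right)} = -3$
$G{\left(M,r \right)} = - \frac{M}{4}$ ($G{\left(M,r \right)} = \frac{M}{-4} = M \left(- \frac{1}{4}\right) = - \frac{M}{4}$)
$Y = 206$ ($Y = -2 + 16 \cdot 13 = -2 + 208 = 206$)
$v{\left(U,d \right)} = 206 - \frac{U d}{4}$ ($v{\left(U,d \right)} = - \frac{U}{4} d + 206 = - \frac{U d}{4} + 206 = 206 - \frac{U d}{4}$)
$v{\left(-592,685 \right)} - -356878 = \left(206 - \left(-148\right) 685\right) - -356878 = \left(206 + 101380\right) + 356878 = 101586 + 356878 = 458464$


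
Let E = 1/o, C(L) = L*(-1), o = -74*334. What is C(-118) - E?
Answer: 2916489/24716 ≈ 118.00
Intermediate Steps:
o = -24716
C(L) = -L
E = -1/24716 (E = 1/(-24716) = -1/24716 ≈ -4.0460e-5)
C(-118) - E = -1*(-118) - 1*(-1/24716) = 118 + 1/24716 = 2916489/24716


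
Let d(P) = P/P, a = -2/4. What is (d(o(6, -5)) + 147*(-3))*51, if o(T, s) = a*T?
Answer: -22440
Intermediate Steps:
a = -1/2 (a = -2*1/4 = -1/2 ≈ -0.50000)
o(T, s) = -T/2
d(P) = 1
(d(o(6, -5)) + 147*(-3))*51 = (1 + 147*(-3))*51 = (1 - 441)*51 = -440*51 = -22440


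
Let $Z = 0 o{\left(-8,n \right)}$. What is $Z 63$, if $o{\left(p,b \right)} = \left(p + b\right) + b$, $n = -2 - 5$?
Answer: $0$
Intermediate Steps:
$n = -7$
$o{\left(p,b \right)} = p + 2 b$ ($o{\left(p,b \right)} = \left(b + p\right) + b = p + 2 b$)
$Z = 0$ ($Z = 0 \left(-8 + 2 \left(-7\right)\right) = 0 \left(-8 - 14\right) = 0 \left(-22\right) = 0$)
$Z 63 = 0 \cdot 63 = 0$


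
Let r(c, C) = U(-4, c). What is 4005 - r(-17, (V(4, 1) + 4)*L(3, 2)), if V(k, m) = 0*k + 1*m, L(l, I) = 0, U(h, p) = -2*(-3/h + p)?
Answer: 7945/2 ≈ 3972.5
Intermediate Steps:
U(h, p) = -2*p + 6/h (U(h, p) = -2*(p - 3/h) = -2*p + 6/h)
V(k, m) = m (V(k, m) = 0 + m = m)
r(c, C) = -3/2 - 2*c (r(c, C) = -2*c + 6/(-4) = -2*c + 6*(-1/4) = -2*c - 3/2 = -3/2 - 2*c)
4005 - r(-17, (V(4, 1) + 4)*L(3, 2)) = 4005 - (-3/2 - 2*(-17)) = 4005 - (-3/2 + 34) = 4005 - 1*65/2 = 4005 - 65/2 = 7945/2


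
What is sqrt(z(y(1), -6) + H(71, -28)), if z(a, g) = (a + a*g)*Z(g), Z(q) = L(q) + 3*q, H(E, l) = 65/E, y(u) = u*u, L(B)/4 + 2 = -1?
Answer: sqrt(760765)/71 ≈ 12.285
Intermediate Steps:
L(B) = -12 (L(B) = -8 + 4*(-1) = -8 - 4 = -12)
y(u) = u**2
Z(q) = -12 + 3*q
z(a, g) = (-12 + 3*g)*(a + a*g) (z(a, g) = (a + a*g)*(-12 + 3*g) = (-12 + 3*g)*(a + a*g))
sqrt(z(y(1), -6) + H(71, -28)) = sqrt(3*1**2*(1 - 6)*(-4 - 6) + 65/71) = sqrt(3*1*(-5)*(-10) + 65*(1/71)) = sqrt(150 + 65/71) = sqrt(10715/71) = sqrt(760765)/71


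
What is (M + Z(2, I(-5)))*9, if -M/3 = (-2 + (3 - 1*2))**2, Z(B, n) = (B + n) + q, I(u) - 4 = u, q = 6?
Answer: 36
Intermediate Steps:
I(u) = 4 + u
Z(B, n) = 6 + B + n (Z(B, n) = (B + n) + 6 = 6 + B + n)
M = -3 (M = -3*(-2 + (3 - 1*2))**2 = -3*(-2 + (3 - 2))**2 = -3*(-2 + 1)**2 = -3*(-1)**2 = -3*1 = -3)
(M + Z(2, I(-5)))*9 = (-3 + (6 + 2 + (4 - 5)))*9 = (-3 + (6 + 2 - 1))*9 = (-3 + 7)*9 = 4*9 = 36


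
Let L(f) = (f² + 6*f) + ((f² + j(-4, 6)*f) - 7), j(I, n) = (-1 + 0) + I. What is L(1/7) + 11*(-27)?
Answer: -14887/49 ≈ -303.82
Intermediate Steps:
j(I, n) = -1 + I
L(f) = -7 + f + 2*f² (L(f) = (f² + 6*f) + ((f² + (-1 - 4)*f) - 7) = (f² + 6*f) + ((f² - 5*f) - 7) = (f² + 6*f) + (-7 + f² - 5*f) = -7 + f + 2*f²)
L(1/7) + 11*(-27) = (-7 + 1/7 + 2*(1/7)²) + 11*(-27) = (-7 + ⅐ + 2*(⅐)²) - 297 = (-7 + ⅐ + 2*(1/49)) - 297 = (-7 + ⅐ + 2/49) - 297 = -334/49 - 297 = -14887/49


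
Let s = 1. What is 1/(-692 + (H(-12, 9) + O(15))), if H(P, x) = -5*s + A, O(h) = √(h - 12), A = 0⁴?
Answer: -697/485806 - √3/485806 ≈ -0.0014383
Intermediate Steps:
A = 0
O(h) = √(-12 + h)
H(P, x) = -5 (H(P, x) = -5*1 + 0 = -5 + 0 = -5)
1/(-692 + (H(-12, 9) + O(15))) = 1/(-692 + (-5 + √(-12 + 15))) = 1/(-692 + (-5 + √3)) = 1/(-697 + √3)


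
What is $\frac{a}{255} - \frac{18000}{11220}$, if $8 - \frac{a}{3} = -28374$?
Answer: $\frac{310702}{935} \approx 332.3$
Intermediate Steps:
$a = 85146$ ($a = 24 - -85122 = 24 + 85122 = 85146$)
$\frac{a}{255} - \frac{18000}{11220} = \frac{85146}{255} - \frac{18000}{11220} = 85146 \cdot \frac{1}{255} - \frac{300}{187} = \frac{28382}{85} - \frac{300}{187} = \frac{310702}{935}$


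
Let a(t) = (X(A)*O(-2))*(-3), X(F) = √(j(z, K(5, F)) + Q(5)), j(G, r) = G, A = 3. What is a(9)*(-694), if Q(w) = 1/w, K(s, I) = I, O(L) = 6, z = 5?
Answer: 12492*√130/5 ≈ 28486.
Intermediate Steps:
X(F) = √130/5 (X(F) = √(5 + 1/5) = √(5 + ⅕) = √(26/5) = √130/5)
a(t) = -18*√130/5 (a(t) = ((√130/5)*6)*(-3) = (6*√130/5)*(-3) = -18*√130/5)
a(9)*(-694) = -18*√130/5*(-694) = 12492*√130/5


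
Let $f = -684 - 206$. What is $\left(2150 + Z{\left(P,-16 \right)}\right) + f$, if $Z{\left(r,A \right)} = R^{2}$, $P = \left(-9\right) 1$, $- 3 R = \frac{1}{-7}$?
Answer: $\frac{555661}{441} \approx 1260.0$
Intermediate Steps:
$f = -890$ ($f = -684 - 206 = -890$)
$R = \frac{1}{21}$ ($R = - \frac{1}{3 \left(-7\right)} = \left(- \frac{1}{3}\right) \left(- \frac{1}{7}\right) = \frac{1}{21} \approx 0.047619$)
$P = -9$
$Z{\left(r,A \right)} = \frac{1}{441}$ ($Z{\left(r,A \right)} = \left(\frac{1}{21}\right)^{2} = \frac{1}{441}$)
$\left(2150 + Z{\left(P,-16 \right)}\right) + f = \left(2150 + \frac{1}{441}\right) - 890 = \frac{948151}{441} - 890 = \frac{555661}{441}$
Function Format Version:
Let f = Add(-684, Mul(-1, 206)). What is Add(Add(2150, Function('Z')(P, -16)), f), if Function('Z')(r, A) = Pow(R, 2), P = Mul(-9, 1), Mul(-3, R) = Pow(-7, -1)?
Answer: Rational(555661, 441) ≈ 1260.0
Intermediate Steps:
f = -890 (f = Add(-684, -206) = -890)
R = Rational(1, 21) (R = Mul(Rational(-1, 3), Pow(-7, -1)) = Mul(Rational(-1, 3), Rational(-1, 7)) = Rational(1, 21) ≈ 0.047619)
P = -9
Function('Z')(r, A) = Rational(1, 441) (Function('Z')(r, A) = Pow(Rational(1, 21), 2) = Rational(1, 441))
Add(Add(2150, Function('Z')(P, -16)), f) = Add(Add(2150, Rational(1, 441)), -890) = Add(Rational(948151, 441), -890) = Rational(555661, 441)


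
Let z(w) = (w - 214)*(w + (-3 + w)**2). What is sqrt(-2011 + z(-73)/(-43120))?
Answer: I*sqrt(4679265745)/1540 ≈ 44.419*I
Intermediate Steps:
z(w) = (-214 + w)*(w + (-3 + w)**2)
sqrt(-2011 + z(-73)/(-43120)) = sqrt(-2011 + (-1926 + (-73)**3 - 219*(-73)**2 + 1079*(-73))/(-43120)) = sqrt(-2011 + (-1926 - 389017 - 219*5329 - 78767)*(-1/43120)) = sqrt(-2011 + (-1926 - 389017 - 1167051 - 78767)*(-1/43120)) = sqrt(-2011 - 1636761*(-1/43120)) = sqrt(-2011 + 233823/6160) = sqrt(-12153937/6160) = I*sqrt(4679265745)/1540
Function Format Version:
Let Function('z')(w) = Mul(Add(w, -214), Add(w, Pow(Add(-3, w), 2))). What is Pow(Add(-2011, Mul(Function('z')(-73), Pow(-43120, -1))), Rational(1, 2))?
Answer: Mul(Rational(1, 1540), I, Pow(4679265745, Rational(1, 2))) ≈ Mul(44.419, I)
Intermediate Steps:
Function('z')(w) = Mul(Add(-214, w), Add(w, Pow(Add(-3, w), 2)))
Pow(Add(-2011, Mul(Function('z')(-73), Pow(-43120, -1))), Rational(1, 2)) = Pow(Add(-2011, Mul(Add(-1926, Pow(-73, 3), Mul(-219, Pow(-73, 2)), Mul(1079, -73)), Pow(-43120, -1))), Rational(1, 2)) = Pow(Add(-2011, Mul(Add(-1926, -389017, Mul(-219, 5329), -78767), Rational(-1, 43120))), Rational(1, 2)) = Pow(Add(-2011, Mul(Add(-1926, -389017, -1167051, -78767), Rational(-1, 43120))), Rational(1, 2)) = Pow(Add(-2011, Mul(-1636761, Rational(-1, 43120))), Rational(1, 2)) = Pow(Add(-2011, Rational(233823, 6160)), Rational(1, 2)) = Pow(Rational(-12153937, 6160), Rational(1, 2)) = Mul(Rational(1, 1540), I, Pow(4679265745, Rational(1, 2)))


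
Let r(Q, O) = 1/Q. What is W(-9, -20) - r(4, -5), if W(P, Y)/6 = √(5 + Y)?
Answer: -¼ + 6*I*√15 ≈ -0.25 + 23.238*I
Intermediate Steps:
W(P, Y) = 6*√(5 + Y)
W(-9, -20) - r(4, -5) = 6*√(5 - 20) - 1/4 = 6*√(-15) - 1*¼ = 6*(I*√15) - ¼ = 6*I*√15 - ¼ = -¼ + 6*I*√15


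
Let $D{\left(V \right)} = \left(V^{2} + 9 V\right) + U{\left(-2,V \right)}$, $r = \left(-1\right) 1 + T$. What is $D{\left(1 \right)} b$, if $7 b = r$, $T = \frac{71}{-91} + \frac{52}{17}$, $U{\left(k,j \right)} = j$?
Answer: $\frac{21758}{10829} \approx 2.0092$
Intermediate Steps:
$T = \frac{3525}{1547}$ ($T = 71 \left(- \frac{1}{91}\right) + 52 \cdot \frac{1}{17} = - \frac{71}{91} + \frac{52}{17} = \frac{3525}{1547} \approx 2.2786$)
$r = \frac{1978}{1547}$ ($r = \left(-1\right) 1 + \frac{3525}{1547} = -1 + \frac{3525}{1547} = \frac{1978}{1547} \approx 1.2786$)
$D{\left(V \right)} = V^{2} + 10 V$ ($D{\left(V \right)} = \left(V^{2} + 9 V\right) + V = V^{2} + 10 V$)
$b = \frac{1978}{10829}$ ($b = \frac{1}{7} \cdot \frac{1978}{1547} = \frac{1978}{10829} \approx 0.18266$)
$D{\left(1 \right)} b = 1 \left(10 + 1\right) \frac{1978}{10829} = 1 \cdot 11 \cdot \frac{1978}{10829} = 11 \cdot \frac{1978}{10829} = \frac{21758}{10829}$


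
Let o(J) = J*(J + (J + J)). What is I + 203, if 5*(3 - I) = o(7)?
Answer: 883/5 ≈ 176.60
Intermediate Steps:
o(J) = 3*J² (o(J) = J*(J + 2*J) = J*(3*J) = 3*J²)
I = -132/5 (I = 3 - 3*7²/5 = 3 - 3*49/5 = 3 - ⅕*147 = 3 - 147/5 = -132/5 ≈ -26.400)
I + 203 = -132/5 + 203 = 883/5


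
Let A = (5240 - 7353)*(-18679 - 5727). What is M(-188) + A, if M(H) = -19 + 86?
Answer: 51569945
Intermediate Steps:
A = 51569878 (A = -2113*(-24406) = 51569878)
M(H) = 67
M(-188) + A = 67 + 51569878 = 51569945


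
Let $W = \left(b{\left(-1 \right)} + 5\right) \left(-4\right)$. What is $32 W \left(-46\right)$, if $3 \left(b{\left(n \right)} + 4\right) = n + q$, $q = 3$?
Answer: $\frac{29440}{3} \approx 9813.3$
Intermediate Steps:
$b{\left(n \right)} = -3 + \frac{n}{3}$ ($b{\left(n \right)} = -4 + \frac{n + 3}{3} = -4 + \frac{3 + n}{3} = -4 + \left(1 + \frac{n}{3}\right) = -3 + \frac{n}{3}$)
$W = - \frac{20}{3}$ ($W = \left(\left(-3 + \frac{1}{3} \left(-1\right)\right) + 5\right) \left(-4\right) = \left(\left(-3 - \frac{1}{3}\right) + 5\right) \left(-4\right) = \left(- \frac{10}{3} + 5\right) \left(-4\right) = \frac{5}{3} \left(-4\right) = - \frac{20}{3} \approx -6.6667$)
$32 W \left(-46\right) = 32 \left(- \frac{20}{3}\right) \left(-46\right) = \left(- \frac{640}{3}\right) \left(-46\right) = \frac{29440}{3}$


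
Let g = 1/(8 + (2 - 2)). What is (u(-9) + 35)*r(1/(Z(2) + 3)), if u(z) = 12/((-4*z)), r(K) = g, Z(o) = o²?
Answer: 53/12 ≈ 4.4167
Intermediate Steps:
g = ⅛ (g = 1/(8 + 0) = 1/8 = ⅛ ≈ 0.12500)
r(K) = ⅛
u(z) = -3/z (u(z) = 12*(-1/(4*z)) = -3/z)
(u(-9) + 35)*r(1/(Z(2) + 3)) = (-3/(-9) + 35)*(⅛) = (-3*(-⅑) + 35)*(⅛) = (⅓ + 35)*(⅛) = (106/3)*(⅛) = 53/12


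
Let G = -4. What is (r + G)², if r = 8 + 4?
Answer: 64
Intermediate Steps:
r = 12
(r + G)² = (12 - 4)² = 8² = 64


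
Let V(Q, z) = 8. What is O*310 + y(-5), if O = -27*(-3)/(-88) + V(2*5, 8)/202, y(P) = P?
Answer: -1235715/4444 ≈ -278.06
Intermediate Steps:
O = -7829/8888 (O = -27*(-3)/(-88) + 8/202 = 81*(-1/88) + 8*(1/202) = -81/88 + 4/101 = -7829/8888 ≈ -0.88085)
O*310 + y(-5) = -7829/8888*310 - 5 = -1213495/4444 - 5 = -1235715/4444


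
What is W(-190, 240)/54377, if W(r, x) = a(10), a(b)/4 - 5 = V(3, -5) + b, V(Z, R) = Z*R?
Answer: 0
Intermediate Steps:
V(Z, R) = R*Z
a(b) = -40 + 4*b (a(b) = 20 + 4*(-5*3 + b) = 20 + 4*(-15 + b) = 20 + (-60 + 4*b) = -40 + 4*b)
W(r, x) = 0 (W(r, x) = -40 + 4*10 = -40 + 40 = 0)
W(-190, 240)/54377 = 0/54377 = 0*(1/54377) = 0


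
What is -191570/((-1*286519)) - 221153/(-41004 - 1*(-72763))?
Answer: -57280464777/9099556921 ≈ -6.2949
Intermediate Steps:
-191570/((-1*286519)) - 221153/(-41004 - 1*(-72763)) = -191570/(-286519) - 221153/(-41004 + 72763) = -191570*(-1/286519) - 221153/31759 = 191570/286519 - 221153*1/31759 = 191570/286519 - 221153/31759 = -57280464777/9099556921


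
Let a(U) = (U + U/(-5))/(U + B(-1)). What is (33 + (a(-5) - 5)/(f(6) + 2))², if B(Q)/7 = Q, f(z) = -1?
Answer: 7225/9 ≈ 802.78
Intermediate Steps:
B(Q) = 7*Q
a(U) = 4*U/(5*(-7 + U)) (a(U) = (U + U/(-5))/(U + 7*(-1)) = (U + U*(-⅕))/(U - 7) = (U - U/5)/(-7 + U) = (4*U/5)/(-7 + U) = 4*U/(5*(-7 + U)))
(33 + (a(-5) - 5)/(f(6) + 2))² = (33 + ((⅘)*(-5)/(-7 - 5) - 5)/(-1 + 2))² = (33 + ((⅘)*(-5)/(-12) - 5)/1)² = (33 + ((⅘)*(-5)*(-1/12) - 5)*1)² = (33 + (⅓ - 5)*1)² = (33 - 14/3*1)² = (33 - 14/3)² = (85/3)² = 7225/9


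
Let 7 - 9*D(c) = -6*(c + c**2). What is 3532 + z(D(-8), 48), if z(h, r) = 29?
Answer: 3561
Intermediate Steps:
D(c) = 7/9 + 2*c/3 + 2*c**2/3 (D(c) = 7/9 - (-2)*(c + c**2)/3 = 7/9 - (-6*c - 6*c**2)/9 = 7/9 + (2*c/3 + 2*c**2/3) = 7/9 + 2*c/3 + 2*c**2/3)
3532 + z(D(-8), 48) = 3532 + 29 = 3561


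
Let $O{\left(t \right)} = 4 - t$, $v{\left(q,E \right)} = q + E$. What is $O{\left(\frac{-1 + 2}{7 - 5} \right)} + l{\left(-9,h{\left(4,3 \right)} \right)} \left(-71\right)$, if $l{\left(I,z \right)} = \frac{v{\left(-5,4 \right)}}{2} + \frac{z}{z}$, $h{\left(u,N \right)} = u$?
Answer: $-32$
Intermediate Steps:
$v{\left(q,E \right)} = E + q$
$l{\left(I,z \right)} = \frac{1}{2}$ ($l{\left(I,z \right)} = \frac{4 - 5}{2} + \frac{z}{z} = \left(-1\right) \frac{1}{2} + 1 = - \frac{1}{2} + 1 = \frac{1}{2}$)
$O{\left(\frac{-1 + 2}{7 - 5} \right)} + l{\left(-9,h{\left(4,3 \right)} \right)} \left(-71\right) = \left(4 - \frac{-1 + 2}{7 - 5}\right) + \frac{1}{2} \left(-71\right) = \left(4 - 1 \cdot \frac{1}{2}\right) - \frac{71}{2} = \left(4 - \frac{1}{2}\right) - \frac{71}{2} = \frac{7}{2} - \frac{71}{2} = -32$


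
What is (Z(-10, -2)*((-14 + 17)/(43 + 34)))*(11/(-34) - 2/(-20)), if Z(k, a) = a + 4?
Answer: -114/6545 ≈ -0.017418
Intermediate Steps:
Z(k, a) = 4 + a
(Z(-10, -2)*((-14 + 17)/(43 + 34)))*(11/(-34) - 2/(-20)) = ((4 - 2)*((-14 + 17)/(43 + 34)))*(11/(-34) - 2/(-20)) = (2*(3/77))*(11*(-1/34) - 2*(-1/20)) = (2*(3*(1/77)))*(-11/34 + ⅒) = (2*(3/77))*(-19/85) = (6/77)*(-19/85) = -114/6545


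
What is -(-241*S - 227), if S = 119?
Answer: 28906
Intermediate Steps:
-(-241*S - 227) = -(-241*119 - 227) = -(-28679 - 227) = -1*(-28906) = 28906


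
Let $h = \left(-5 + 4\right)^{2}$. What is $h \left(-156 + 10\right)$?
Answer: $-146$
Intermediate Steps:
$h = 1$ ($h = \left(-1\right)^{2} = 1$)
$h \left(-156 + 10\right) = 1 \left(-156 + 10\right) = 1 \left(-146\right) = -146$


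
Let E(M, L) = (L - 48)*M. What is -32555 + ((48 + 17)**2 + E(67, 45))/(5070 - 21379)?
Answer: -530943519/16309 ≈ -32555.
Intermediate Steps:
E(M, L) = M*(-48 + L) (E(M, L) = (-48 + L)*M = M*(-48 + L))
-32555 + ((48 + 17)**2 + E(67, 45))/(5070 - 21379) = -32555 + ((48 + 17)**2 + 67*(-48 + 45))/(5070 - 21379) = -32555 + (65**2 + 67*(-3))/(-16309) = -32555 + (4225 - 201)*(-1/16309) = -32555 + 4024*(-1/16309) = -32555 - 4024/16309 = -530943519/16309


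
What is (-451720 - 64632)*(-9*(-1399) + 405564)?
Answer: -215915170560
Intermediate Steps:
(-451720 - 64632)*(-9*(-1399) + 405564) = -516352*(12591 + 405564) = -516352*418155 = -215915170560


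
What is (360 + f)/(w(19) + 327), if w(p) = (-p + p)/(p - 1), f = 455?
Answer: 815/327 ≈ 2.4924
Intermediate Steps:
w(p) = 0 (w(p) = 0/(-1 + p) = 0)
(360 + f)/(w(19) + 327) = (360 + 455)/(0 + 327) = 815/327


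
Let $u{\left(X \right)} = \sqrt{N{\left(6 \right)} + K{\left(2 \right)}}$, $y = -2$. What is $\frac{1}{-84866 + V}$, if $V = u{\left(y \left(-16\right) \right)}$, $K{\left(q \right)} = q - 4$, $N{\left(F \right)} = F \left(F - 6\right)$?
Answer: $- \frac{42433}{3601118979} - \frac{i \sqrt{2}}{7202237958} \approx -1.1783 \cdot 10^{-5} - 1.9636 \cdot 10^{-10} i$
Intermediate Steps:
$N{\left(F \right)} = F \left(-6 + F\right)$
$K{\left(q \right)} = -4 + q$ ($K{\left(q \right)} = q - 4 = -4 + q$)
$u{\left(X \right)} = i \sqrt{2}$ ($u{\left(X \right)} = \sqrt{6 \left(-6 + 6\right) + \left(-4 + 2\right)} = \sqrt{6 \cdot 0 - 2} = \sqrt{0 - 2} = \sqrt{-2} = i \sqrt{2}$)
$V = i \sqrt{2} \approx 1.4142 i$
$\frac{1}{-84866 + V} = \frac{1}{-84866 + i \sqrt{2}}$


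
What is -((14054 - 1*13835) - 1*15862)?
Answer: 15643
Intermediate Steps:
-((14054 - 1*13835) - 1*15862) = -((14054 - 13835) - 15862) = -(219 - 15862) = -1*(-15643) = 15643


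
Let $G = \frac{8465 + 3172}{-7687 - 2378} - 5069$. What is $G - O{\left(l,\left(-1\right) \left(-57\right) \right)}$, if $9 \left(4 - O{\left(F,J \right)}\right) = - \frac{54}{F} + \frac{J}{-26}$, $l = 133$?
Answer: $- \frac{176614887181}{34804770} \approx -5074.4$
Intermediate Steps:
$O{\left(F,J \right)} = 4 + \frac{6}{F} + \frac{J}{234}$ ($O{\left(F,J \right)} = 4 - \frac{- \frac{54}{F} + \frac{J}{-26}}{9} = 4 - \frac{- \frac{54}{F} + J \left(- \frac{1}{26}\right)}{9} = 4 - \frac{- \frac{54}{F} - \frac{J}{26}}{9} = 4 + \left(\frac{6}{F} + \frac{J}{234}\right) = 4 + \frac{6}{F} + \frac{J}{234}$)
$G = - \frac{17010374}{3355}$ ($G = \frac{11637}{-10065} - 5069 = 11637 \left(- \frac{1}{10065}\right) - 5069 = - \frac{3879}{3355} - 5069 = - \frac{17010374}{3355} \approx -5070.2$)
$G - O{\left(l,\left(-1\right) \left(-57\right) \right)} = - \frac{17010374}{3355} - \left(4 + \frac{6}{133} + \frac{\left(-1\right) \left(-57\right)}{234}\right) = - \frac{17010374}{3355} - \left(4 + 6 \cdot \frac{1}{133} + \frac{1}{234} \cdot 57\right) = - \frac{17010374}{3355} - \left(4 + \frac{6}{133} + \frac{19}{78}\right) = - \frac{17010374}{3355} - \frac{44491}{10374} = - \frac{176614887181}{34804770}$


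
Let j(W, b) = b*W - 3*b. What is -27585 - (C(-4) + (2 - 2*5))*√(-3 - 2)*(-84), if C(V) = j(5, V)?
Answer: -27585 - 1344*I*√5 ≈ -27585.0 - 3005.3*I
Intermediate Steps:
j(W, b) = -3*b + W*b (j(W, b) = W*b - 3*b = -3*b + W*b)
C(V) = 2*V (C(V) = V*(-3 + 5) = V*2 = 2*V)
-27585 - (C(-4) + (2 - 2*5))*√(-3 - 2)*(-84) = -27585 - (2*(-4) + (2 - 2*5))*√(-3 - 2)*(-84) = -27585 - (-8 + (2 - 10))*√(-5)*(-84) = -27585 - (-8 - 8)*(I*√5)*(-84) = -27585 - (-16*I*√5)*(-84) = -27585 - 1344*I*√5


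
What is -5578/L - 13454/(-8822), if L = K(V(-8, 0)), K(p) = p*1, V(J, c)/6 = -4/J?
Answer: -24584377/13233 ≈ -1857.8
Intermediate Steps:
V(J, c) = -24/J (V(J, c) = 6*(-4/J) = -24/J)
K(p) = p
L = 3 (L = -24/(-8) = -24*(-1/8) = 3)
-5578/L - 13454/(-8822) = -5578/3 - 13454/(-8822) = -5578*1/3 - 13454*(-1/8822) = -5578/3 + 6727/4411 = -24584377/13233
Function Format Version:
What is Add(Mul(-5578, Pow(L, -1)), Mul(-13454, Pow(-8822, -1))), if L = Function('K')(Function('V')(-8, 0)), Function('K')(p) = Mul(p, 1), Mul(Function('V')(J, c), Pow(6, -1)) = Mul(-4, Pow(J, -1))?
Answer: Rational(-24584377, 13233) ≈ -1857.8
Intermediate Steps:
Function('V')(J, c) = Mul(-24, Pow(J, -1)) (Function('V')(J, c) = Mul(6, Mul(-4, Pow(J, -1))) = Mul(-24, Pow(J, -1)))
Function('K')(p) = p
L = 3 (L = Mul(-24, Pow(-8, -1)) = Mul(-24, Rational(-1, 8)) = 3)
Add(Mul(-5578, Pow(L, -1)), Mul(-13454, Pow(-8822, -1))) = Add(Mul(-5578, Pow(3, -1)), Mul(-13454, Pow(-8822, -1))) = Add(Mul(-5578, Rational(1, 3)), Mul(-13454, Rational(-1, 8822))) = Add(Rational(-5578, 3), Rational(6727, 4411)) = Rational(-24584377, 13233)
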